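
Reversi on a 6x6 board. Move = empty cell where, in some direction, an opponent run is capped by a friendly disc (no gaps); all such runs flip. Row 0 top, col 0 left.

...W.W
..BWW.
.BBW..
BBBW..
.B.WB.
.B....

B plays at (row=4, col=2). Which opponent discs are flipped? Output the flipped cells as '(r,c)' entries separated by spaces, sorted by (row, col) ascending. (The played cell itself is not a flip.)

Answer: (4,3)

Derivation:
Dir NW: first cell 'B' (not opp) -> no flip
Dir N: first cell 'B' (not opp) -> no flip
Dir NE: opp run (3,3), next='.' -> no flip
Dir W: first cell 'B' (not opp) -> no flip
Dir E: opp run (4,3) capped by B -> flip
Dir SW: first cell 'B' (not opp) -> no flip
Dir S: first cell '.' (not opp) -> no flip
Dir SE: first cell '.' (not opp) -> no flip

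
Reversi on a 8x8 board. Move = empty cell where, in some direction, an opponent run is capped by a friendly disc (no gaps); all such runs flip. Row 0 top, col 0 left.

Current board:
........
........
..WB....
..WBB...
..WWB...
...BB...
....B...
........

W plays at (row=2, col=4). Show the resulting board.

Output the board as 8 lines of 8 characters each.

Place W at (2,4); scan 8 dirs for brackets.
Dir NW: first cell '.' (not opp) -> no flip
Dir N: first cell '.' (not opp) -> no flip
Dir NE: first cell '.' (not opp) -> no flip
Dir W: opp run (2,3) capped by W -> flip
Dir E: first cell '.' (not opp) -> no flip
Dir SW: opp run (3,3) capped by W -> flip
Dir S: opp run (3,4) (4,4) (5,4) (6,4), next='.' -> no flip
Dir SE: first cell '.' (not opp) -> no flip
All flips: (2,3) (3,3)

Answer: ........
........
..WWW...
..WWB...
..WWB...
...BB...
....B...
........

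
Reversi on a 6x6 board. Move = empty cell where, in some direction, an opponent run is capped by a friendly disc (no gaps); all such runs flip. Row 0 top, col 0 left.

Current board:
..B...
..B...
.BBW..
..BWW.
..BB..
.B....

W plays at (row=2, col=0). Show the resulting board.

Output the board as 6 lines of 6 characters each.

Answer: ..B...
..B...
WWWW..
..BWW.
..BB..
.B....

Derivation:
Place W at (2,0); scan 8 dirs for brackets.
Dir NW: edge -> no flip
Dir N: first cell '.' (not opp) -> no flip
Dir NE: first cell '.' (not opp) -> no flip
Dir W: edge -> no flip
Dir E: opp run (2,1) (2,2) capped by W -> flip
Dir SW: edge -> no flip
Dir S: first cell '.' (not opp) -> no flip
Dir SE: first cell '.' (not opp) -> no flip
All flips: (2,1) (2,2)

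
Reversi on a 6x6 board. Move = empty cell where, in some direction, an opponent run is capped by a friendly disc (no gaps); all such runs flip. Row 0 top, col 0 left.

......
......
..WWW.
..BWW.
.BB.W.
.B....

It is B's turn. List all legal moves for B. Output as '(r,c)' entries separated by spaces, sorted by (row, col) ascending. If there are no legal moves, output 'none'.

(1,1): no bracket -> illegal
(1,2): flips 1 -> legal
(1,3): no bracket -> illegal
(1,4): flips 1 -> legal
(1,5): flips 2 -> legal
(2,1): no bracket -> illegal
(2,5): no bracket -> illegal
(3,1): no bracket -> illegal
(3,5): flips 2 -> legal
(4,3): no bracket -> illegal
(4,5): no bracket -> illegal
(5,3): no bracket -> illegal
(5,4): no bracket -> illegal
(5,5): no bracket -> illegal

Answer: (1,2) (1,4) (1,5) (3,5)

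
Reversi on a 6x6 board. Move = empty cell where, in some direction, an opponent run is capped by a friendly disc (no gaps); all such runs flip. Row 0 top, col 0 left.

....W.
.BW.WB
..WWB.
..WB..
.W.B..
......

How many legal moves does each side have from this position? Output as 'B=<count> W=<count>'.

Answer: B=3 W=7

Derivation:
-- B to move --
(0,1): no bracket -> illegal
(0,2): no bracket -> illegal
(0,3): no bracket -> illegal
(0,5): no bracket -> illegal
(1,3): flips 3 -> legal
(2,1): flips 3 -> legal
(2,5): no bracket -> illegal
(3,0): no bracket -> illegal
(3,1): flips 1 -> legal
(3,4): no bracket -> illegal
(4,0): no bracket -> illegal
(4,2): no bracket -> illegal
(5,0): no bracket -> illegal
(5,1): no bracket -> illegal
(5,2): no bracket -> illegal
B mobility = 3
-- W to move --
(0,0): flips 1 -> legal
(0,1): no bracket -> illegal
(0,2): no bracket -> illegal
(0,5): no bracket -> illegal
(1,0): flips 1 -> legal
(1,3): no bracket -> illegal
(2,0): no bracket -> illegal
(2,1): no bracket -> illegal
(2,5): flips 1 -> legal
(3,4): flips 2 -> legal
(3,5): no bracket -> illegal
(4,2): no bracket -> illegal
(4,4): flips 1 -> legal
(5,2): no bracket -> illegal
(5,3): flips 2 -> legal
(5,4): flips 1 -> legal
W mobility = 7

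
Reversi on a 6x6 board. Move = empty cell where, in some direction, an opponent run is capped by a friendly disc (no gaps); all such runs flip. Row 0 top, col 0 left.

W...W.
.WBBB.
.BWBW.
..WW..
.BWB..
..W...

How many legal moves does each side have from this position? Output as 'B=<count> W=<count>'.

-- B to move --
(0,1): flips 1 -> legal
(0,2): no bracket -> illegal
(0,3): no bracket -> illegal
(0,5): no bracket -> illegal
(1,0): flips 1 -> legal
(1,5): no bracket -> illegal
(2,0): no bracket -> illegal
(2,5): flips 1 -> legal
(3,1): flips 1 -> legal
(3,4): flips 1 -> legal
(3,5): flips 1 -> legal
(4,4): no bracket -> illegal
(5,1): no bracket -> illegal
(5,3): no bracket -> illegal
B mobility = 6
-- W to move --
(0,1): no bracket -> illegal
(0,2): flips 2 -> legal
(0,3): flips 2 -> legal
(0,5): flips 2 -> legal
(1,0): flips 1 -> legal
(1,5): flips 3 -> legal
(2,0): flips 1 -> legal
(2,5): no bracket -> illegal
(3,0): flips 1 -> legal
(3,1): flips 1 -> legal
(3,4): flips 1 -> legal
(4,0): flips 1 -> legal
(4,4): flips 1 -> legal
(5,0): flips 1 -> legal
(5,1): no bracket -> illegal
(5,3): flips 1 -> legal
(5,4): flips 1 -> legal
W mobility = 14

Answer: B=6 W=14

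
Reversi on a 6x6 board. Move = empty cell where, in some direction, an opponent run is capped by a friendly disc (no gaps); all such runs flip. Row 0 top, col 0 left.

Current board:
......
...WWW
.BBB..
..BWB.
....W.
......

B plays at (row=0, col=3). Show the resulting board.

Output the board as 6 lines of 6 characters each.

Answer: ...B..
...BWW
.BBB..
..BWB.
....W.
......

Derivation:
Place B at (0,3); scan 8 dirs for brackets.
Dir NW: edge -> no flip
Dir N: edge -> no flip
Dir NE: edge -> no flip
Dir W: first cell '.' (not opp) -> no flip
Dir E: first cell '.' (not opp) -> no flip
Dir SW: first cell '.' (not opp) -> no flip
Dir S: opp run (1,3) capped by B -> flip
Dir SE: opp run (1,4), next='.' -> no flip
All flips: (1,3)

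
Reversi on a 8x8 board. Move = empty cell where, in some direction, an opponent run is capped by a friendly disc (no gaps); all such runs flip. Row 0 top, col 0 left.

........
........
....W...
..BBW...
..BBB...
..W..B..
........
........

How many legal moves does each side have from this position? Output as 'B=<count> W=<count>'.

Answer: B=6 W=4

Derivation:
-- B to move --
(1,3): no bracket -> illegal
(1,4): flips 2 -> legal
(1,5): flips 1 -> legal
(2,3): no bracket -> illegal
(2,5): flips 1 -> legal
(3,5): flips 1 -> legal
(4,1): no bracket -> illegal
(4,5): no bracket -> illegal
(5,1): no bracket -> illegal
(5,3): no bracket -> illegal
(6,1): flips 1 -> legal
(6,2): flips 1 -> legal
(6,3): no bracket -> illegal
B mobility = 6
-- W to move --
(2,1): no bracket -> illegal
(2,2): flips 2 -> legal
(2,3): no bracket -> illegal
(3,1): flips 2 -> legal
(3,5): no bracket -> illegal
(4,1): no bracket -> illegal
(4,5): no bracket -> illegal
(4,6): no bracket -> illegal
(5,1): flips 2 -> legal
(5,3): no bracket -> illegal
(5,4): flips 1 -> legal
(5,6): no bracket -> illegal
(6,4): no bracket -> illegal
(6,5): no bracket -> illegal
(6,6): no bracket -> illegal
W mobility = 4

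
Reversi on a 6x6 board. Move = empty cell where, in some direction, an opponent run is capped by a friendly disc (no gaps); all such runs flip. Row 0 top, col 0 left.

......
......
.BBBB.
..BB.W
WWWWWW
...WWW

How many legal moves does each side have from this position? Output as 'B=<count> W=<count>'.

Answer: B=3 W=6

Derivation:
-- B to move --
(2,5): no bracket -> illegal
(3,0): no bracket -> illegal
(3,1): no bracket -> illegal
(3,4): no bracket -> illegal
(5,0): flips 1 -> legal
(5,1): flips 1 -> legal
(5,2): flips 1 -> legal
B mobility = 3
-- W to move --
(1,0): flips 2 -> legal
(1,1): flips 2 -> legal
(1,2): flips 2 -> legal
(1,3): flips 3 -> legal
(1,4): flips 2 -> legal
(1,5): flips 2 -> legal
(2,0): no bracket -> illegal
(2,5): no bracket -> illegal
(3,0): no bracket -> illegal
(3,1): no bracket -> illegal
(3,4): no bracket -> illegal
W mobility = 6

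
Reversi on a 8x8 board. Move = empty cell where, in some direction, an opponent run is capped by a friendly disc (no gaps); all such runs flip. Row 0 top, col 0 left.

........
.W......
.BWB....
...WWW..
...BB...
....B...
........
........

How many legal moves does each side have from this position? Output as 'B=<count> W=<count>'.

Answer: B=6 W=9

Derivation:
-- B to move --
(0,0): flips 3 -> legal
(0,1): flips 1 -> legal
(0,2): no bracket -> illegal
(1,0): no bracket -> illegal
(1,2): no bracket -> illegal
(1,3): no bracket -> illegal
(2,0): no bracket -> illegal
(2,4): flips 1 -> legal
(2,5): flips 1 -> legal
(2,6): flips 1 -> legal
(3,1): no bracket -> illegal
(3,2): no bracket -> illegal
(3,6): no bracket -> illegal
(4,2): no bracket -> illegal
(4,5): flips 1 -> legal
(4,6): no bracket -> illegal
B mobility = 6
-- W to move --
(1,0): no bracket -> illegal
(1,2): flips 1 -> legal
(1,3): flips 1 -> legal
(1,4): no bracket -> illegal
(2,0): flips 1 -> legal
(2,4): flips 1 -> legal
(3,0): no bracket -> illegal
(3,1): flips 1 -> legal
(3,2): no bracket -> illegal
(4,2): no bracket -> illegal
(4,5): no bracket -> illegal
(5,2): flips 1 -> legal
(5,3): flips 2 -> legal
(5,5): flips 1 -> legal
(6,3): no bracket -> illegal
(6,4): flips 2 -> legal
(6,5): no bracket -> illegal
W mobility = 9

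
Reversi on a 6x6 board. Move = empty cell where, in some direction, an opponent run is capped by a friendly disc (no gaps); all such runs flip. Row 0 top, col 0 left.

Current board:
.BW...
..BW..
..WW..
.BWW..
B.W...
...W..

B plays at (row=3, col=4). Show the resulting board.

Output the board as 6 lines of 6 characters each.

Place B at (3,4); scan 8 dirs for brackets.
Dir NW: opp run (2,3) capped by B -> flip
Dir N: first cell '.' (not opp) -> no flip
Dir NE: first cell '.' (not opp) -> no flip
Dir W: opp run (3,3) (3,2) capped by B -> flip
Dir E: first cell '.' (not opp) -> no flip
Dir SW: first cell '.' (not opp) -> no flip
Dir S: first cell '.' (not opp) -> no flip
Dir SE: first cell '.' (not opp) -> no flip
All flips: (2,3) (3,2) (3,3)

Answer: .BW...
..BW..
..WB..
.BBBB.
B.W...
...W..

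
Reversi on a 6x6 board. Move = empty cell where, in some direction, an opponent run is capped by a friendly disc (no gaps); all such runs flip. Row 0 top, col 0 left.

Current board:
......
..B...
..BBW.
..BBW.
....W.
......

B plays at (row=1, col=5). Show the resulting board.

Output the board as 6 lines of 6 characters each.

Answer: ......
..B..B
..BBB.
..BBW.
....W.
......

Derivation:
Place B at (1,5); scan 8 dirs for brackets.
Dir NW: first cell '.' (not opp) -> no flip
Dir N: first cell '.' (not opp) -> no flip
Dir NE: edge -> no flip
Dir W: first cell '.' (not opp) -> no flip
Dir E: edge -> no flip
Dir SW: opp run (2,4) capped by B -> flip
Dir S: first cell '.' (not opp) -> no flip
Dir SE: edge -> no flip
All flips: (2,4)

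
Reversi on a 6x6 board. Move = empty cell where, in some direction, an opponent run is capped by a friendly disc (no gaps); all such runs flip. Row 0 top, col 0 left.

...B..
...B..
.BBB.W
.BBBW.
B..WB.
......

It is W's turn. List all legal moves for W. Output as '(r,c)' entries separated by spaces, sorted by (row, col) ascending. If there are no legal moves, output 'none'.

(0,2): no bracket -> illegal
(0,4): no bracket -> illegal
(1,0): flips 2 -> legal
(1,1): no bracket -> illegal
(1,2): flips 1 -> legal
(1,4): no bracket -> illegal
(2,0): no bracket -> illegal
(2,4): no bracket -> illegal
(3,0): flips 3 -> legal
(3,5): no bracket -> illegal
(4,1): no bracket -> illegal
(4,2): no bracket -> illegal
(4,5): flips 1 -> legal
(5,0): no bracket -> illegal
(5,1): no bracket -> illegal
(5,3): no bracket -> illegal
(5,4): flips 1 -> legal
(5,5): no bracket -> illegal

Answer: (1,0) (1,2) (3,0) (4,5) (5,4)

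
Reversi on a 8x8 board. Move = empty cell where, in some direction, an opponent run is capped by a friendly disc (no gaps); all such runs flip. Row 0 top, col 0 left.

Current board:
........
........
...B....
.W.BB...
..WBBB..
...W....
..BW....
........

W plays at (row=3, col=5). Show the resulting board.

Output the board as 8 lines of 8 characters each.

Place W at (3,5); scan 8 dirs for brackets.
Dir NW: first cell '.' (not opp) -> no flip
Dir N: first cell '.' (not opp) -> no flip
Dir NE: first cell '.' (not opp) -> no flip
Dir W: opp run (3,4) (3,3), next='.' -> no flip
Dir E: first cell '.' (not opp) -> no flip
Dir SW: opp run (4,4) capped by W -> flip
Dir S: opp run (4,5), next='.' -> no flip
Dir SE: first cell '.' (not opp) -> no flip
All flips: (4,4)

Answer: ........
........
...B....
.W.BBW..
..WBWB..
...W....
..BW....
........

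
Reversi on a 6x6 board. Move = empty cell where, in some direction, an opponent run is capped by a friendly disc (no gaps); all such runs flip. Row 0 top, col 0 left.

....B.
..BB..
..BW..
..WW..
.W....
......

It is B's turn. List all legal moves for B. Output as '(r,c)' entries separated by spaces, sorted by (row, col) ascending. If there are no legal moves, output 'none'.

Answer: (2,4) (3,4) (4,2) (4,3) (4,4)

Derivation:
(1,4): no bracket -> illegal
(2,1): no bracket -> illegal
(2,4): flips 1 -> legal
(3,0): no bracket -> illegal
(3,1): no bracket -> illegal
(3,4): flips 1 -> legal
(4,0): no bracket -> illegal
(4,2): flips 1 -> legal
(4,3): flips 2 -> legal
(4,4): flips 1 -> legal
(5,0): no bracket -> illegal
(5,1): no bracket -> illegal
(5,2): no bracket -> illegal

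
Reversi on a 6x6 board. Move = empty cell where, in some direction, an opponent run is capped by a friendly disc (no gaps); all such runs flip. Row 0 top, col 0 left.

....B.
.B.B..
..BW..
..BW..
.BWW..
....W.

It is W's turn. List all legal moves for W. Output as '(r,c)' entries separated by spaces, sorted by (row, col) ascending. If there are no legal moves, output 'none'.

(0,0): flips 2 -> legal
(0,1): no bracket -> illegal
(0,2): no bracket -> illegal
(0,3): flips 1 -> legal
(0,5): no bracket -> illegal
(1,0): no bracket -> illegal
(1,2): flips 2 -> legal
(1,4): no bracket -> illegal
(1,5): no bracket -> illegal
(2,0): no bracket -> illegal
(2,1): flips 2 -> legal
(2,4): no bracket -> illegal
(3,0): no bracket -> illegal
(3,1): flips 1 -> legal
(4,0): flips 1 -> legal
(5,0): flips 2 -> legal
(5,1): no bracket -> illegal
(5,2): no bracket -> illegal

Answer: (0,0) (0,3) (1,2) (2,1) (3,1) (4,0) (5,0)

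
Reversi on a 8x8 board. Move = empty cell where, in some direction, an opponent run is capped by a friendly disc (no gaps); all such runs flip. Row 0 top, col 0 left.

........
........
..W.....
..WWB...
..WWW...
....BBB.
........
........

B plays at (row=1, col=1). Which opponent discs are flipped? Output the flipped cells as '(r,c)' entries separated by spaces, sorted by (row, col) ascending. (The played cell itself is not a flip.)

Answer: (2,2) (3,3) (4,4)

Derivation:
Dir NW: first cell '.' (not opp) -> no flip
Dir N: first cell '.' (not opp) -> no flip
Dir NE: first cell '.' (not opp) -> no flip
Dir W: first cell '.' (not opp) -> no flip
Dir E: first cell '.' (not opp) -> no flip
Dir SW: first cell '.' (not opp) -> no flip
Dir S: first cell '.' (not opp) -> no flip
Dir SE: opp run (2,2) (3,3) (4,4) capped by B -> flip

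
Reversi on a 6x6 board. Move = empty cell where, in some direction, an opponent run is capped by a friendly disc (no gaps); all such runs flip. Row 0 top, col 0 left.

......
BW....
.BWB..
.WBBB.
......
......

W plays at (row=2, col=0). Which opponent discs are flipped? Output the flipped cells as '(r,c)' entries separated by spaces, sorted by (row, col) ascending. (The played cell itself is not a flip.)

Dir NW: edge -> no flip
Dir N: opp run (1,0), next='.' -> no flip
Dir NE: first cell 'W' (not opp) -> no flip
Dir W: edge -> no flip
Dir E: opp run (2,1) capped by W -> flip
Dir SW: edge -> no flip
Dir S: first cell '.' (not opp) -> no flip
Dir SE: first cell 'W' (not opp) -> no flip

Answer: (2,1)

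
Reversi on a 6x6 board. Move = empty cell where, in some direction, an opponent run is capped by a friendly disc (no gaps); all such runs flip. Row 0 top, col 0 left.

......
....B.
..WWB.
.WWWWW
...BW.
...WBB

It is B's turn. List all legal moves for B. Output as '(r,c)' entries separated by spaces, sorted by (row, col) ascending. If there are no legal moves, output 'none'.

(1,1): flips 3 -> legal
(1,2): no bracket -> illegal
(1,3): flips 2 -> legal
(2,0): no bracket -> illegal
(2,1): flips 3 -> legal
(2,5): flips 1 -> legal
(3,0): no bracket -> illegal
(4,0): no bracket -> illegal
(4,1): flips 2 -> legal
(4,2): flips 1 -> legal
(4,5): flips 1 -> legal
(5,2): flips 1 -> legal

Answer: (1,1) (1,3) (2,1) (2,5) (4,1) (4,2) (4,5) (5,2)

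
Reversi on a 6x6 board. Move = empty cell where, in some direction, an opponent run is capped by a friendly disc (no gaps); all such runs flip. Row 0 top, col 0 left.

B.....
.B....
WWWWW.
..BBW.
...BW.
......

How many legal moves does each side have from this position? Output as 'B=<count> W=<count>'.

Answer: B=10 W=8

Derivation:
-- B to move --
(1,0): flips 1 -> legal
(1,2): flips 1 -> legal
(1,3): flips 1 -> legal
(1,4): flips 1 -> legal
(1,5): flips 1 -> legal
(2,5): flips 1 -> legal
(3,0): no bracket -> illegal
(3,1): flips 1 -> legal
(3,5): flips 1 -> legal
(4,5): flips 1 -> legal
(5,3): no bracket -> illegal
(5,4): no bracket -> illegal
(5,5): flips 1 -> legal
B mobility = 10
-- W to move --
(0,1): flips 1 -> legal
(0,2): flips 1 -> legal
(1,0): no bracket -> illegal
(1,2): no bracket -> illegal
(3,1): flips 2 -> legal
(4,1): flips 1 -> legal
(4,2): flips 3 -> legal
(5,2): flips 1 -> legal
(5,3): flips 2 -> legal
(5,4): flips 2 -> legal
W mobility = 8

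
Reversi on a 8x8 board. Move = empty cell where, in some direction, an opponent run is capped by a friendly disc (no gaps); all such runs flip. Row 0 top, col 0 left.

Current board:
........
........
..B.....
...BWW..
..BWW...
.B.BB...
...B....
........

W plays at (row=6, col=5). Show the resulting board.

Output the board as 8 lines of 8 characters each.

Answer: ........
........
..B.....
...BWW..
..BWW...
.B.BW...
...B.W..
........

Derivation:
Place W at (6,5); scan 8 dirs for brackets.
Dir NW: opp run (5,4) capped by W -> flip
Dir N: first cell '.' (not opp) -> no flip
Dir NE: first cell '.' (not opp) -> no flip
Dir W: first cell '.' (not opp) -> no flip
Dir E: first cell '.' (not opp) -> no flip
Dir SW: first cell '.' (not opp) -> no flip
Dir S: first cell '.' (not opp) -> no flip
Dir SE: first cell '.' (not opp) -> no flip
All flips: (5,4)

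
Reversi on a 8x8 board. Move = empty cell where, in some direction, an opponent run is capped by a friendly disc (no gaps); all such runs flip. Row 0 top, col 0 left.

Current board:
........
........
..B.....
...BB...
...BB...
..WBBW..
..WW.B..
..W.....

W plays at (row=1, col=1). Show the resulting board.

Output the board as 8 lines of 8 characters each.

Place W at (1,1); scan 8 dirs for brackets.
Dir NW: first cell '.' (not opp) -> no flip
Dir N: first cell '.' (not opp) -> no flip
Dir NE: first cell '.' (not opp) -> no flip
Dir W: first cell '.' (not opp) -> no flip
Dir E: first cell '.' (not opp) -> no flip
Dir SW: first cell '.' (not opp) -> no flip
Dir S: first cell '.' (not opp) -> no flip
Dir SE: opp run (2,2) (3,3) (4,4) capped by W -> flip
All flips: (2,2) (3,3) (4,4)

Answer: ........
.W......
..W.....
...WB...
...BW...
..WBBW..
..WW.B..
..W.....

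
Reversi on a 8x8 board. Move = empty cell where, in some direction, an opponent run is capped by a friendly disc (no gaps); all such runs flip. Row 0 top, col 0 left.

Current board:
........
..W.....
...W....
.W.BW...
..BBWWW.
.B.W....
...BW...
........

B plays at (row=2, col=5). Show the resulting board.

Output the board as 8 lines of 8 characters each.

Answer: ........
..W.....
...W.B..
.W.BB...
..BBWWW.
.B.W....
...BW...
........

Derivation:
Place B at (2,5); scan 8 dirs for brackets.
Dir NW: first cell '.' (not opp) -> no flip
Dir N: first cell '.' (not opp) -> no flip
Dir NE: first cell '.' (not opp) -> no flip
Dir W: first cell '.' (not opp) -> no flip
Dir E: first cell '.' (not opp) -> no flip
Dir SW: opp run (3,4) capped by B -> flip
Dir S: first cell '.' (not opp) -> no flip
Dir SE: first cell '.' (not opp) -> no flip
All flips: (3,4)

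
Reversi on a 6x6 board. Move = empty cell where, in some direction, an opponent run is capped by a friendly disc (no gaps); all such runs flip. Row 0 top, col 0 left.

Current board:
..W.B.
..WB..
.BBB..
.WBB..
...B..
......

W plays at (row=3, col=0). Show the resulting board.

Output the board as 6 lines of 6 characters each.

Answer: ..W.B.
..WB..
.WBB..
WWBB..
...B..
......

Derivation:
Place W at (3,0); scan 8 dirs for brackets.
Dir NW: edge -> no flip
Dir N: first cell '.' (not opp) -> no flip
Dir NE: opp run (2,1) capped by W -> flip
Dir W: edge -> no flip
Dir E: first cell 'W' (not opp) -> no flip
Dir SW: edge -> no flip
Dir S: first cell '.' (not opp) -> no flip
Dir SE: first cell '.' (not opp) -> no flip
All flips: (2,1)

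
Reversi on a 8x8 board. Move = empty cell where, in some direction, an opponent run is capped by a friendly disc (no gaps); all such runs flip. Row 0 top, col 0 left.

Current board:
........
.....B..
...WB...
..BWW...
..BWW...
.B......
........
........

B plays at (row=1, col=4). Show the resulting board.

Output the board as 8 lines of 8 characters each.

Answer: ........
....BB..
...BB...
..BWW...
..BWW...
.B......
........
........

Derivation:
Place B at (1,4); scan 8 dirs for brackets.
Dir NW: first cell '.' (not opp) -> no flip
Dir N: first cell '.' (not opp) -> no flip
Dir NE: first cell '.' (not opp) -> no flip
Dir W: first cell '.' (not opp) -> no flip
Dir E: first cell 'B' (not opp) -> no flip
Dir SW: opp run (2,3) capped by B -> flip
Dir S: first cell 'B' (not opp) -> no flip
Dir SE: first cell '.' (not opp) -> no flip
All flips: (2,3)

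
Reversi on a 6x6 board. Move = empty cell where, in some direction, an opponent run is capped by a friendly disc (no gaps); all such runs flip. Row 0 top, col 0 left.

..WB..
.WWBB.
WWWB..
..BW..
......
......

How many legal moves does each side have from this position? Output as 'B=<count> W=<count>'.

Answer: B=6 W=7

Derivation:
-- B to move --
(0,0): no bracket -> illegal
(0,1): flips 2 -> legal
(1,0): flips 3 -> legal
(2,4): no bracket -> illegal
(3,0): flips 2 -> legal
(3,1): flips 1 -> legal
(3,4): flips 1 -> legal
(4,2): no bracket -> illegal
(4,3): flips 1 -> legal
(4,4): no bracket -> illegal
B mobility = 6
-- W to move --
(0,4): flips 2 -> legal
(0,5): no bracket -> illegal
(1,5): flips 2 -> legal
(2,4): flips 2 -> legal
(2,5): no bracket -> illegal
(3,1): flips 1 -> legal
(3,4): flips 1 -> legal
(4,1): no bracket -> illegal
(4,2): flips 1 -> legal
(4,3): flips 1 -> legal
W mobility = 7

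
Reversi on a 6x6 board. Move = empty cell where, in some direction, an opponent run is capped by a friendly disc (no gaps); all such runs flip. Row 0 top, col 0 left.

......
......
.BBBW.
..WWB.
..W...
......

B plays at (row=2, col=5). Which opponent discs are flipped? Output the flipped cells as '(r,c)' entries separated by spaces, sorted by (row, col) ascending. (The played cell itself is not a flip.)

Answer: (2,4)

Derivation:
Dir NW: first cell '.' (not opp) -> no flip
Dir N: first cell '.' (not opp) -> no flip
Dir NE: edge -> no flip
Dir W: opp run (2,4) capped by B -> flip
Dir E: edge -> no flip
Dir SW: first cell 'B' (not opp) -> no flip
Dir S: first cell '.' (not opp) -> no flip
Dir SE: edge -> no flip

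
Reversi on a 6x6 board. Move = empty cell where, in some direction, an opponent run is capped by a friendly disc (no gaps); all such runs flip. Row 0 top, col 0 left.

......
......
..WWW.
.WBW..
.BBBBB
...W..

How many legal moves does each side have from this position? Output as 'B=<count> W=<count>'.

Answer: B=9 W=5

Derivation:
-- B to move --
(1,1): flips 2 -> legal
(1,2): flips 1 -> legal
(1,3): flips 2 -> legal
(1,4): flips 1 -> legal
(1,5): flips 2 -> legal
(2,0): flips 1 -> legal
(2,1): flips 1 -> legal
(2,5): no bracket -> illegal
(3,0): flips 1 -> legal
(3,4): flips 1 -> legal
(3,5): no bracket -> illegal
(4,0): no bracket -> illegal
(5,2): no bracket -> illegal
(5,4): no bracket -> illegal
B mobility = 9
-- W to move --
(2,1): no bracket -> illegal
(3,0): no bracket -> illegal
(3,4): no bracket -> illegal
(3,5): flips 1 -> legal
(4,0): no bracket -> illegal
(5,0): flips 2 -> legal
(5,1): flips 2 -> legal
(5,2): flips 2 -> legal
(5,4): no bracket -> illegal
(5,5): flips 1 -> legal
W mobility = 5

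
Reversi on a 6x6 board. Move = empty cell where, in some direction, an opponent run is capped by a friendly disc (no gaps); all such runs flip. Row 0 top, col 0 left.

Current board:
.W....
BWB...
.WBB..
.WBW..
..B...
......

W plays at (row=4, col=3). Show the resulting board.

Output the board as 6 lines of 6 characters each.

Answer: .W....
BWB...
.WBB..
.WWW..
..BW..
......

Derivation:
Place W at (4,3); scan 8 dirs for brackets.
Dir NW: opp run (3,2) capped by W -> flip
Dir N: first cell 'W' (not opp) -> no flip
Dir NE: first cell '.' (not opp) -> no flip
Dir W: opp run (4,2), next='.' -> no flip
Dir E: first cell '.' (not opp) -> no flip
Dir SW: first cell '.' (not opp) -> no flip
Dir S: first cell '.' (not opp) -> no flip
Dir SE: first cell '.' (not opp) -> no flip
All flips: (3,2)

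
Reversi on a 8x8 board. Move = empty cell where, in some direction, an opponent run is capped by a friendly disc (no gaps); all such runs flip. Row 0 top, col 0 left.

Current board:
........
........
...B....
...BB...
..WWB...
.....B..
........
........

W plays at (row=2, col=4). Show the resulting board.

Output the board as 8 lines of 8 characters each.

Answer: ........
........
...BW...
...WB...
..WWB...
.....B..
........
........

Derivation:
Place W at (2,4); scan 8 dirs for brackets.
Dir NW: first cell '.' (not opp) -> no flip
Dir N: first cell '.' (not opp) -> no flip
Dir NE: first cell '.' (not opp) -> no flip
Dir W: opp run (2,3), next='.' -> no flip
Dir E: first cell '.' (not opp) -> no flip
Dir SW: opp run (3,3) capped by W -> flip
Dir S: opp run (3,4) (4,4), next='.' -> no flip
Dir SE: first cell '.' (not opp) -> no flip
All flips: (3,3)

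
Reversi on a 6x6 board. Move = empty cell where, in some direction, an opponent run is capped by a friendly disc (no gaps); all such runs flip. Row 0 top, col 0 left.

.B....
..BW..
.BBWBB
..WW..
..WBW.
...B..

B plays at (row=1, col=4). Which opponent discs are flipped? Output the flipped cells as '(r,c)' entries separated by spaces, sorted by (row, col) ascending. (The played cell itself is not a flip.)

Dir NW: first cell '.' (not opp) -> no flip
Dir N: first cell '.' (not opp) -> no flip
Dir NE: first cell '.' (not opp) -> no flip
Dir W: opp run (1,3) capped by B -> flip
Dir E: first cell '.' (not opp) -> no flip
Dir SW: opp run (2,3) (3,2), next='.' -> no flip
Dir S: first cell 'B' (not opp) -> no flip
Dir SE: first cell 'B' (not opp) -> no flip

Answer: (1,3)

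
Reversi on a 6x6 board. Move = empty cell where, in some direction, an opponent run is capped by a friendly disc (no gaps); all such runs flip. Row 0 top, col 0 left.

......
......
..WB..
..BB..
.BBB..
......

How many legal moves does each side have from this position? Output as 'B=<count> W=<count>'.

-- B to move --
(1,1): flips 1 -> legal
(1,2): flips 1 -> legal
(1,3): no bracket -> illegal
(2,1): flips 1 -> legal
(3,1): no bracket -> illegal
B mobility = 3
-- W to move --
(1,2): no bracket -> illegal
(1,3): no bracket -> illegal
(1,4): no bracket -> illegal
(2,1): no bracket -> illegal
(2,4): flips 1 -> legal
(3,0): no bracket -> illegal
(3,1): no bracket -> illegal
(3,4): no bracket -> illegal
(4,0): no bracket -> illegal
(4,4): flips 1 -> legal
(5,0): no bracket -> illegal
(5,1): no bracket -> illegal
(5,2): flips 2 -> legal
(5,3): no bracket -> illegal
(5,4): no bracket -> illegal
W mobility = 3

Answer: B=3 W=3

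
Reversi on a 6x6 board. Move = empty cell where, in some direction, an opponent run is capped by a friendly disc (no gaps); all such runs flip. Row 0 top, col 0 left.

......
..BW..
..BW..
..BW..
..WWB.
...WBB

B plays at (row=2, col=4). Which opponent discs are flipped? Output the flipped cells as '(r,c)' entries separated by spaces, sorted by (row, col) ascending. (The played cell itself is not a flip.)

Dir NW: opp run (1,3), next='.' -> no flip
Dir N: first cell '.' (not opp) -> no flip
Dir NE: first cell '.' (not opp) -> no flip
Dir W: opp run (2,3) capped by B -> flip
Dir E: first cell '.' (not opp) -> no flip
Dir SW: opp run (3,3) (4,2), next='.' -> no flip
Dir S: first cell '.' (not opp) -> no flip
Dir SE: first cell '.' (not opp) -> no flip

Answer: (2,3)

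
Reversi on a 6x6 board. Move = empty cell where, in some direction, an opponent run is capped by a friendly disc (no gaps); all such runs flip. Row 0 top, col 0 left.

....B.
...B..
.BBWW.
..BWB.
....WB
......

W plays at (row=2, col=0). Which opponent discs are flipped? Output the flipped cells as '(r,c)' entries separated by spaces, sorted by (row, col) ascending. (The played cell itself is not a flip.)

Answer: (2,1) (2,2)

Derivation:
Dir NW: edge -> no flip
Dir N: first cell '.' (not opp) -> no flip
Dir NE: first cell '.' (not opp) -> no flip
Dir W: edge -> no flip
Dir E: opp run (2,1) (2,2) capped by W -> flip
Dir SW: edge -> no flip
Dir S: first cell '.' (not opp) -> no flip
Dir SE: first cell '.' (not opp) -> no flip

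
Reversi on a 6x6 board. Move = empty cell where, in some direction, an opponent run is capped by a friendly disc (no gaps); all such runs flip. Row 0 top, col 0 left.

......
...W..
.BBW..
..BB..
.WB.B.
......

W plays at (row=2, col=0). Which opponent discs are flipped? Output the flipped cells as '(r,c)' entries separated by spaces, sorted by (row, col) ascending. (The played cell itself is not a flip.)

Dir NW: edge -> no flip
Dir N: first cell '.' (not opp) -> no flip
Dir NE: first cell '.' (not opp) -> no flip
Dir W: edge -> no flip
Dir E: opp run (2,1) (2,2) capped by W -> flip
Dir SW: edge -> no flip
Dir S: first cell '.' (not opp) -> no flip
Dir SE: first cell '.' (not opp) -> no flip

Answer: (2,1) (2,2)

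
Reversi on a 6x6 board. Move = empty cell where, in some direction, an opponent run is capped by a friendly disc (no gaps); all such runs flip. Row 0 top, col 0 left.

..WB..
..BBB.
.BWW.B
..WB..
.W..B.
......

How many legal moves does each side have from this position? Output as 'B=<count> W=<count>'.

-- B to move --
(0,1): flips 1 -> legal
(1,1): flips 1 -> legal
(2,4): flips 2 -> legal
(3,0): no bracket -> illegal
(3,1): flips 2 -> legal
(3,4): flips 1 -> legal
(4,0): no bracket -> illegal
(4,2): flips 2 -> legal
(4,3): flips 1 -> legal
(5,0): flips 3 -> legal
(5,1): no bracket -> illegal
(5,2): no bracket -> illegal
B mobility = 8
-- W to move --
(0,1): flips 1 -> legal
(0,4): flips 2 -> legal
(0,5): flips 1 -> legal
(1,0): flips 1 -> legal
(1,1): no bracket -> illegal
(1,5): no bracket -> illegal
(2,0): flips 1 -> legal
(2,4): flips 1 -> legal
(3,0): no bracket -> illegal
(3,1): no bracket -> illegal
(3,4): flips 1 -> legal
(3,5): no bracket -> illegal
(4,2): no bracket -> illegal
(4,3): flips 1 -> legal
(4,5): no bracket -> illegal
(5,3): no bracket -> illegal
(5,4): no bracket -> illegal
(5,5): flips 2 -> legal
W mobility = 9

Answer: B=8 W=9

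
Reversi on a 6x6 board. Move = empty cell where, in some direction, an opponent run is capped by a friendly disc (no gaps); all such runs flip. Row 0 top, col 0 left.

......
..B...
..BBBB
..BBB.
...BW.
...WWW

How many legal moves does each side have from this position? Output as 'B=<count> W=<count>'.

Answer: B=1 W=5

Derivation:
-- B to move --
(3,5): no bracket -> illegal
(4,2): no bracket -> illegal
(4,5): flips 1 -> legal
(5,2): no bracket -> illegal
B mobility = 1
-- W to move --
(0,1): no bracket -> illegal
(0,2): no bracket -> illegal
(0,3): no bracket -> illegal
(1,1): flips 2 -> legal
(1,3): flips 3 -> legal
(1,4): flips 2 -> legal
(1,5): no bracket -> illegal
(2,1): flips 2 -> legal
(3,1): no bracket -> illegal
(3,5): no bracket -> illegal
(4,1): no bracket -> illegal
(4,2): flips 1 -> legal
(4,5): no bracket -> illegal
(5,2): no bracket -> illegal
W mobility = 5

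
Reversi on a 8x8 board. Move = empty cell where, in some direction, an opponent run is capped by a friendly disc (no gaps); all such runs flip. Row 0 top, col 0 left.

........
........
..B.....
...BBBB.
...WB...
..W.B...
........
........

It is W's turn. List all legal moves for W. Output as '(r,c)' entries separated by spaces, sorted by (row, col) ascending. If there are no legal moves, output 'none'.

(1,1): no bracket -> illegal
(1,2): no bracket -> illegal
(1,3): no bracket -> illegal
(2,1): no bracket -> illegal
(2,3): flips 1 -> legal
(2,4): no bracket -> illegal
(2,5): flips 1 -> legal
(2,6): no bracket -> illegal
(2,7): no bracket -> illegal
(3,1): no bracket -> illegal
(3,2): no bracket -> illegal
(3,7): no bracket -> illegal
(4,2): no bracket -> illegal
(4,5): flips 1 -> legal
(4,6): no bracket -> illegal
(4,7): no bracket -> illegal
(5,3): no bracket -> illegal
(5,5): no bracket -> illegal
(6,3): no bracket -> illegal
(6,4): no bracket -> illegal
(6,5): flips 1 -> legal

Answer: (2,3) (2,5) (4,5) (6,5)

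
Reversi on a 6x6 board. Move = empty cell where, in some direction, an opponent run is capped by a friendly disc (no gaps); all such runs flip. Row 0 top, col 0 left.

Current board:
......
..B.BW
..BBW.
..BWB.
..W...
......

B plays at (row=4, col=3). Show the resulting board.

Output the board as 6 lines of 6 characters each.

Place B at (4,3); scan 8 dirs for brackets.
Dir NW: first cell 'B' (not opp) -> no flip
Dir N: opp run (3,3) capped by B -> flip
Dir NE: first cell 'B' (not opp) -> no flip
Dir W: opp run (4,2), next='.' -> no flip
Dir E: first cell '.' (not opp) -> no flip
Dir SW: first cell '.' (not opp) -> no flip
Dir S: first cell '.' (not opp) -> no flip
Dir SE: first cell '.' (not opp) -> no flip
All flips: (3,3)

Answer: ......
..B.BW
..BBW.
..BBB.
..WB..
......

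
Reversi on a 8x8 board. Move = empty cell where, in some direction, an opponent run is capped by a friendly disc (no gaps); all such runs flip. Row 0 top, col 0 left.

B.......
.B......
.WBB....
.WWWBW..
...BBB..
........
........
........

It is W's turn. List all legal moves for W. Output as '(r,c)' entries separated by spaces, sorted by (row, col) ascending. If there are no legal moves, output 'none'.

Answer: (0,1) (1,2) (1,3) (1,4) (2,4) (5,3) (5,4) (5,5)

Derivation:
(0,1): flips 1 -> legal
(0,2): no bracket -> illegal
(1,0): no bracket -> illegal
(1,2): flips 1 -> legal
(1,3): flips 2 -> legal
(1,4): flips 1 -> legal
(2,0): no bracket -> illegal
(2,4): flips 2 -> legal
(2,5): no bracket -> illegal
(3,6): no bracket -> illegal
(4,2): no bracket -> illegal
(4,6): no bracket -> illegal
(5,2): no bracket -> illegal
(5,3): flips 2 -> legal
(5,4): flips 1 -> legal
(5,5): flips 2 -> legal
(5,6): no bracket -> illegal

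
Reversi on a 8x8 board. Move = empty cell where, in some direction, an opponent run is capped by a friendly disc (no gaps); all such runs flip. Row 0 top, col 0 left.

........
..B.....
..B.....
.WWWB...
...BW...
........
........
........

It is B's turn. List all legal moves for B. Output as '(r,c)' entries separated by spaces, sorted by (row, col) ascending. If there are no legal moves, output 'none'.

(2,0): no bracket -> illegal
(2,1): flips 1 -> legal
(2,3): flips 1 -> legal
(2,4): no bracket -> illegal
(3,0): flips 3 -> legal
(3,5): no bracket -> illegal
(4,0): flips 1 -> legal
(4,1): no bracket -> illegal
(4,2): flips 1 -> legal
(4,5): flips 1 -> legal
(5,3): no bracket -> illegal
(5,4): flips 1 -> legal
(5,5): flips 2 -> legal

Answer: (2,1) (2,3) (3,0) (4,0) (4,2) (4,5) (5,4) (5,5)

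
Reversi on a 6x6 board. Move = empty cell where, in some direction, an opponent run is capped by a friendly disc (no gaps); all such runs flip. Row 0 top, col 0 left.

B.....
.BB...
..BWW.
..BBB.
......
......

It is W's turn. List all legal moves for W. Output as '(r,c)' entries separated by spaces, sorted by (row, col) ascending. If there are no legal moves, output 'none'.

Answer: (0,1) (2,1) (4,1) (4,2) (4,3) (4,4) (4,5)

Derivation:
(0,1): flips 1 -> legal
(0,2): no bracket -> illegal
(0,3): no bracket -> illegal
(1,0): no bracket -> illegal
(1,3): no bracket -> illegal
(2,0): no bracket -> illegal
(2,1): flips 1 -> legal
(2,5): no bracket -> illegal
(3,1): no bracket -> illegal
(3,5): no bracket -> illegal
(4,1): flips 1 -> legal
(4,2): flips 1 -> legal
(4,3): flips 1 -> legal
(4,4): flips 1 -> legal
(4,5): flips 1 -> legal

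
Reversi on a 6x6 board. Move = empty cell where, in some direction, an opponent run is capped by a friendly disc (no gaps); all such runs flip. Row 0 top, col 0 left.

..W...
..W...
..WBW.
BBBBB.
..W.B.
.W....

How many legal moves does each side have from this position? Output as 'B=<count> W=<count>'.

-- B to move --
(0,1): flips 1 -> legal
(0,3): no bracket -> illegal
(1,1): flips 1 -> legal
(1,3): flips 1 -> legal
(1,4): flips 1 -> legal
(1,5): flips 1 -> legal
(2,1): flips 1 -> legal
(2,5): flips 1 -> legal
(3,5): no bracket -> illegal
(4,0): no bracket -> illegal
(4,1): no bracket -> illegal
(4,3): no bracket -> illegal
(5,0): no bracket -> illegal
(5,2): flips 1 -> legal
(5,3): flips 1 -> legal
B mobility = 9
-- W to move --
(1,3): no bracket -> illegal
(1,4): no bracket -> illegal
(2,0): flips 1 -> legal
(2,1): no bracket -> illegal
(2,5): no bracket -> illegal
(3,5): no bracket -> illegal
(4,0): flips 1 -> legal
(4,1): no bracket -> illegal
(4,3): no bracket -> illegal
(4,5): flips 2 -> legal
(5,3): no bracket -> illegal
(5,4): flips 2 -> legal
(5,5): flips 2 -> legal
W mobility = 5

Answer: B=9 W=5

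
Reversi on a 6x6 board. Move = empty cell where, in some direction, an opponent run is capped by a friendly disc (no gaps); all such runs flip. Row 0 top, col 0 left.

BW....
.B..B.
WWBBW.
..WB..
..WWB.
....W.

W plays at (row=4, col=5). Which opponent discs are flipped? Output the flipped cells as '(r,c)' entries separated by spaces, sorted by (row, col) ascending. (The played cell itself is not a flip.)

Dir NW: first cell '.' (not opp) -> no flip
Dir N: first cell '.' (not opp) -> no flip
Dir NE: edge -> no flip
Dir W: opp run (4,4) capped by W -> flip
Dir E: edge -> no flip
Dir SW: first cell 'W' (not opp) -> no flip
Dir S: first cell '.' (not opp) -> no flip
Dir SE: edge -> no flip

Answer: (4,4)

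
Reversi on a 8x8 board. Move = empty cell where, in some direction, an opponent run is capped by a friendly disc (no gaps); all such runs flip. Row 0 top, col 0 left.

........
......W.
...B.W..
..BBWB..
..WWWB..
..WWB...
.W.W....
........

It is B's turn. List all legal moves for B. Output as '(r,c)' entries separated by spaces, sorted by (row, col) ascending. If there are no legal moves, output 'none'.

(0,5): no bracket -> illegal
(0,6): no bracket -> illegal
(0,7): no bracket -> illegal
(1,4): no bracket -> illegal
(1,5): flips 1 -> legal
(1,7): no bracket -> illegal
(2,4): flips 2 -> legal
(2,6): no bracket -> illegal
(2,7): no bracket -> illegal
(3,1): no bracket -> illegal
(3,6): no bracket -> illegal
(4,1): flips 3 -> legal
(5,0): no bracket -> illegal
(5,1): flips 3 -> legal
(5,5): flips 1 -> legal
(6,0): no bracket -> illegal
(6,2): flips 4 -> legal
(6,4): no bracket -> illegal
(7,0): no bracket -> illegal
(7,1): no bracket -> illegal
(7,2): flips 1 -> legal
(7,3): flips 3 -> legal
(7,4): no bracket -> illegal

Answer: (1,5) (2,4) (4,1) (5,1) (5,5) (6,2) (7,2) (7,3)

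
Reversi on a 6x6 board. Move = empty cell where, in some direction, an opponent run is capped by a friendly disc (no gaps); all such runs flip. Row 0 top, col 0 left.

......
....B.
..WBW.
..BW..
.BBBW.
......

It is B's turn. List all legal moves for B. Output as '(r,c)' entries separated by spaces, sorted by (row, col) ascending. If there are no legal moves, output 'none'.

Answer: (1,2) (1,5) (2,1) (2,5) (3,4) (4,5)

Derivation:
(1,1): no bracket -> illegal
(1,2): flips 1 -> legal
(1,3): no bracket -> illegal
(1,5): flips 2 -> legal
(2,1): flips 1 -> legal
(2,5): flips 1 -> legal
(3,1): no bracket -> illegal
(3,4): flips 2 -> legal
(3,5): no bracket -> illegal
(4,5): flips 1 -> legal
(5,3): no bracket -> illegal
(5,4): no bracket -> illegal
(5,5): no bracket -> illegal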